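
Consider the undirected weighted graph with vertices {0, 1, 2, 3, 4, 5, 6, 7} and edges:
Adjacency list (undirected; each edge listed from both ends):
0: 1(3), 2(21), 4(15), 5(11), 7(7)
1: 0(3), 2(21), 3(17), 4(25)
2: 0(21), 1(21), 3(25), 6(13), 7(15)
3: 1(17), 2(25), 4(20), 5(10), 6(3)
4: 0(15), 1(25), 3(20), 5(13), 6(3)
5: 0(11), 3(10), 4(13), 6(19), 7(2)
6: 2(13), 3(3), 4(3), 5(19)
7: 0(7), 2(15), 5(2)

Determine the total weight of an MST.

Kruskal's algorithm — process edges by increasing weight (ties by edge label):
5 7 (2): add — endpoints in different components.
0 1 (3): add — endpoints in different components.
3 6 (3): add — endpoints in different components.
4 6 (3): add — endpoints in different components.
0 7 (7): add — endpoints in different components.
3 5 (10): add — endpoints in different components.
0 5 (11): skip — 0 and 5 already connected.
2 6 (13): add — endpoints in different components.
MST edges: 5 7, 0 1, 3 6, 4 6, 0 7, 3 5, 2 6; total weight 2+3+3+3+7+10+13 = 41.

41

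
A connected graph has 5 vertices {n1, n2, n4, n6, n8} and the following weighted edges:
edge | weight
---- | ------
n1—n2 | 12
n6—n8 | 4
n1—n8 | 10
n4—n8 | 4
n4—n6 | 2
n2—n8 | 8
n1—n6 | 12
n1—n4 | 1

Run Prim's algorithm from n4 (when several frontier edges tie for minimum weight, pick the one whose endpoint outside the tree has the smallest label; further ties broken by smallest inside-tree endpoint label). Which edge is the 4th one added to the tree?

Prim, starting at n4.
Step 1: frontier [n1—n4 1, n4—n6 2, n4—n8 4] → take n1—n4 (1); add n1.
Step 2: frontier [n1—n8 10, n1—n2 12, n1—n6 12, n4—n6 2, n4—n8 4] → take n4—n6 (2); add n6.
Step 3: frontier [n1—n8 10, n1—n2 12, n4—n8 4, n6—n8 4] → take n4—n8 (4); add n8.
Step 4: frontier [n1—n2 12, n2—n8 8] → take n2—n8 (8); add n2.
The 4th edge added is n2—n8.

n2-n8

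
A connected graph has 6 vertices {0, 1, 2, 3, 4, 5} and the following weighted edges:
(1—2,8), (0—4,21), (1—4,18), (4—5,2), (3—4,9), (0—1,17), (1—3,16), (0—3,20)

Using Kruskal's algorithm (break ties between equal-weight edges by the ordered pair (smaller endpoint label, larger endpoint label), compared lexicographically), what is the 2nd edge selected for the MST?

1-2

Sort edges by weight, then run Kruskal:
4—5 (2): add — endpoints in different components.
1—2 (8): add — endpoints in different components.
3—4 (9): add — endpoints in different components.
1—3 (16): add — endpoints in different components.
0—1 (17): add — endpoints in different components.
The 2nd edge added is 1—2.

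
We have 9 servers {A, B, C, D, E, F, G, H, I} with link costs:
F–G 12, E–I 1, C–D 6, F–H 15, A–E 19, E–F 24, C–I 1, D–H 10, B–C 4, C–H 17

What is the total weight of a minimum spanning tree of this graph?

Prim, starting at B.
Step 1: cheapest edge leaving the tree is B–C (4); add C.
Step 2: cheapest edge leaving the tree is C–I (1); add I.
Step 3: cheapest edge leaving the tree is E–I (1); add E.
Step 4: cheapest edge leaving the tree is C–D (6); add D.
Step 5: cheapest edge leaving the tree is D–H (10); add H.
Step 6: cheapest edge leaving the tree is F–H (15); add F.
Step 7: cheapest edge leaving the tree is F–G (12); add G.
Step 8: cheapest edge leaving the tree is A–E (19); add A.
MST edges: B–C, C–I, E–I, C–D, D–H, F–H, F–G, A–E; total weight 4+1+1+6+10+15+12+19 = 68.

68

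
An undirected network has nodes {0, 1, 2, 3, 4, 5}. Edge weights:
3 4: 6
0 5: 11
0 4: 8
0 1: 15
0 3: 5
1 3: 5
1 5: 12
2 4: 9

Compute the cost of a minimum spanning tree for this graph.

36

Prim's algorithm from 5:
Step 1: cheapest edge leaving the tree is 0 5 (11); add 0.
Step 2: cheapest edge leaving the tree is 0 3 (5); add 3.
Step 3: cheapest edge leaving the tree is 1 3 (5); add 1.
Step 4: cheapest edge leaving the tree is 3 4 (6); add 4.
Step 5: cheapest edge leaving the tree is 2 4 (9); add 2.
MST edges: 0 5, 0 3, 1 3, 3 4, 2 4; total weight 11+5+5+6+9 = 36.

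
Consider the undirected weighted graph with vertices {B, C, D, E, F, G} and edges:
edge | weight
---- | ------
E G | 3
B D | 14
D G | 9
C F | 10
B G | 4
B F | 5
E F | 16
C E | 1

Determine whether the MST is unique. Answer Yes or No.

Kruskal: consider edges lightest-first.
C E (1): add. Components now {B} {C,E} {D} {F} {G}
E G (3): add. Components now {B} {C,E,G} {D} {F}
B G (4): add. Components now {B,C,E,G} {D} {F}
B F (5): add. Components now {B,C,E,F,G} {D}
D G (9): add. Components now {B,C,D,E,F,G}
Every non-tree edge has weight strictly greater than the heaviest edge on the tree path between its endpoints, so the MST is unique.

Yes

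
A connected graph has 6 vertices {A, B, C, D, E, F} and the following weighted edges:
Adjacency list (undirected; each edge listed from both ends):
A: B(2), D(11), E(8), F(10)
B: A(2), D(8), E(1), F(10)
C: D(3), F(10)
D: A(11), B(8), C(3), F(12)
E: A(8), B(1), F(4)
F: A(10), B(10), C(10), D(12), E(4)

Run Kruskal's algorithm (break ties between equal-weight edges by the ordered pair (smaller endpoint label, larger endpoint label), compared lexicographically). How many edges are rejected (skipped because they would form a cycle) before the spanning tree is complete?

Kruskal: consider edges lightest-first.
B–E (1): add — endpoints in different components.
A–B (2): add — endpoints in different components.
C–D (3): add — endpoints in different components.
E–F (4): add — endpoints in different components.
A–E (8): skip — A and E already connected.
B–D (8): add — endpoints in different components.
Edges rejected before the tree was complete: 1.

1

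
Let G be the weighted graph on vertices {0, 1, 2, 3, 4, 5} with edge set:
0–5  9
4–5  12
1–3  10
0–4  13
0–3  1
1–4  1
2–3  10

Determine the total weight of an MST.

Sort edges by weight, then run Kruskal:
0–3 (1): add. Components now {0,3} {1} {2} {4} {5}
1–4 (1): add. Components now {0,3} {1,4} {2} {5}
0–5 (9): add. Components now {0,3,5} {1,4} {2}
1–3 (10): add. Components now {0,1,3,4,5} {2}
2–3 (10): add. Components now {0,1,2,3,4,5}
MST edges: 0–3, 1–4, 0–5, 1–3, 2–3; total weight 1+1+9+10+10 = 31.

31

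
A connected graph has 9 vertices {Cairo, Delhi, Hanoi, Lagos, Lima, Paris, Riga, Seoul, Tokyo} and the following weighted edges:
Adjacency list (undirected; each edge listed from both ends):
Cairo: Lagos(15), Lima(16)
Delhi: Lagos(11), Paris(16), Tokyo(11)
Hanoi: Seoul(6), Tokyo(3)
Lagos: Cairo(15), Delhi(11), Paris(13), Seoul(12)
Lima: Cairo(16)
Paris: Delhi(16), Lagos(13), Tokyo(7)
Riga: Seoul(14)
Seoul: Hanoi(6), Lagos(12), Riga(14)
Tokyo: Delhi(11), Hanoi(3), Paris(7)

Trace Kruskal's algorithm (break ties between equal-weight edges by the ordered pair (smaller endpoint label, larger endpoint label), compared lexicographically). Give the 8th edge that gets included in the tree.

Sort edges by weight, then run Kruskal:
Hanoi–Tokyo (3): add — endpoints in different components.
Hanoi–Seoul (6): add — endpoints in different components.
Paris–Tokyo (7): add — endpoints in different components.
Delhi–Lagos (11): add — endpoints in different components.
Delhi–Tokyo (11): add — endpoints in different components.
Lagos–Seoul (12): skip — Seoul and Lagos already connected.
Lagos–Paris (13): skip — Paris and Lagos already connected.
Riga–Seoul (14): add — endpoints in different components.
Cairo–Lagos (15): add — endpoints in different components.
Cairo–Lima (16): add — endpoints in different components.
The 8th edge added is Cairo–Lima.

Cairo-Lima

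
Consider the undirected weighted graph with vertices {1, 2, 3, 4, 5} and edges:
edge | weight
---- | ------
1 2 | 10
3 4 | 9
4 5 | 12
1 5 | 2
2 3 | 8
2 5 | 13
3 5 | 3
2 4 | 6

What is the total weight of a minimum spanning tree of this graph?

Sort edges by weight, then run Kruskal:
1 5 (2): add — endpoints in different components.
3 5 (3): add — endpoints in different components.
2 4 (6): add — endpoints in different components.
2 3 (8): add — endpoints in different components.
MST edges: 1 5, 3 5, 2 4, 2 3; total weight 2+3+6+8 = 19.

19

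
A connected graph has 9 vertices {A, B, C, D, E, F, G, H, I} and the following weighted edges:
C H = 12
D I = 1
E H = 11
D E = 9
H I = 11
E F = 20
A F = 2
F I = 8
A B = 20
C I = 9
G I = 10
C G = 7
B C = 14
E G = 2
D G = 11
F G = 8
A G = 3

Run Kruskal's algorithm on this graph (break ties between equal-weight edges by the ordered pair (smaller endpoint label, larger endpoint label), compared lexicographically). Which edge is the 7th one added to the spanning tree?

Kruskal: consider edges lightest-first.
D I (1): add — endpoints in different components.
A F (2): add — endpoints in different components.
E G (2): add — endpoints in different components.
A G (3): add — endpoints in different components.
C G (7): add — endpoints in different components.
F G (8): skip — F and G already connected.
F I (8): add — endpoints in different components.
C I (9): skip — C and I already connected.
D E (9): skip — D and E already connected.
G I (10): skip — G and I already connected.
D G (11): skip — D and G already connected.
E H (11): add — endpoints in different components.
H I (11): skip — H and I already connected.
C H (12): skip — C and H already connected.
B C (14): add — endpoints in different components.
The 7th edge added is E H.

E-H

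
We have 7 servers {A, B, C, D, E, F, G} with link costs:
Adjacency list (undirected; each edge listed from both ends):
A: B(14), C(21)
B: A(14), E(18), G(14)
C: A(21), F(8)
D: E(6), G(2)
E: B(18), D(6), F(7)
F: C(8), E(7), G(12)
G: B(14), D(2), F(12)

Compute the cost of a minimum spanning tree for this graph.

Prim, starting at G.
Step 1: cheapest edge leaving the tree is D G (2); add D.
Step 2: cheapest edge leaving the tree is D E (6); add E.
Step 3: cheapest edge leaving the tree is E F (7); add F.
Step 4: cheapest edge leaving the tree is C F (8); add C.
Step 5: cheapest edge leaving the tree is B G (14); add B.
Step 6: cheapest edge leaving the tree is A B (14); add A.
MST edges: D G, D E, E F, C F, B G, A B; total weight 2+6+7+8+14+14 = 51.

51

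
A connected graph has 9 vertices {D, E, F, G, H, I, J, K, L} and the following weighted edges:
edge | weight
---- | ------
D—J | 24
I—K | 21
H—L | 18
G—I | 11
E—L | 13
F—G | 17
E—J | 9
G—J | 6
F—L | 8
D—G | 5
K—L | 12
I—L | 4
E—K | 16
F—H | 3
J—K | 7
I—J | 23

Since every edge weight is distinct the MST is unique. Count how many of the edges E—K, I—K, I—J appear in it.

Sort edges by weight, then run Kruskal:
F—H (3): add — endpoints in different components.
I—L (4): add — endpoints in different components.
D—G (5): add — endpoints in different components.
G—J (6): add — endpoints in different components.
J—K (7): add — endpoints in different components.
F—L (8): add — endpoints in different components.
E—J (9): add — endpoints in different components.
G—I (11): add — endpoints in different components.
MST edge set: {F—H, I—L, D—G, G—J, J—K, F—L, E—J, G—I}.
Of the listed edges, {} are in the MST → 0.

0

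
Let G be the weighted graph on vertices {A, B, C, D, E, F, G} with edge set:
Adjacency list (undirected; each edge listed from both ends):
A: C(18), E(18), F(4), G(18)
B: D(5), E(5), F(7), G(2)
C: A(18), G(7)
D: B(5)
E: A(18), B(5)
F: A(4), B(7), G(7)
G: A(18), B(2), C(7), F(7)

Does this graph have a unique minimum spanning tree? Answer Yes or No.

No

Kruskal's algorithm — process edges by increasing weight (ties by edge label):
B—G (2): add. Components now {A} {B,G} {C} {D} {E} {F}
A—F (4): add. Components now {A,F} {B,G} {C} {D} {E}
B—D (5): add. Components now {A,F} {B,D,G} {C} {E}
B—E (5): add. Components now {A,F} {B,D,E,G} {C}
B—F (7): add. Components now {A,B,D,E,F,G} {C}
C—G (7): add. Components now {A,B,C,D,E,F,G}
Non-tree edge F—G has weight 7, equal to the heaviest edge on its tree cycle — swapping gives another MST of the same weight. Not unique.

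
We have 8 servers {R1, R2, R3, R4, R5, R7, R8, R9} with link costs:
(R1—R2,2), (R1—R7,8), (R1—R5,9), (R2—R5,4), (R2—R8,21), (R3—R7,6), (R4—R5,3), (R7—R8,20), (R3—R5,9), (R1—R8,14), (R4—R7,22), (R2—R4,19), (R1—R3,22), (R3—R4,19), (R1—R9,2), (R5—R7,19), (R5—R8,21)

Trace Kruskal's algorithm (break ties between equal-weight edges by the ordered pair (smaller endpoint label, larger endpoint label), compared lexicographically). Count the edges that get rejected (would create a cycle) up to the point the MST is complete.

2

Kruskal's algorithm — process edges by increasing weight (ties by edge label):
R1—R2 (2): add — endpoints in different components.
R1—R9 (2): add — endpoints in different components.
R4—R5 (3): add — endpoints in different components.
R2—R5 (4): add — endpoints in different components.
R3—R7 (6): add — endpoints in different components.
R1—R7 (8): add — endpoints in different components.
R1—R5 (9): skip — R5 and R1 already connected.
R3—R5 (9): skip — R5 and R3 already connected.
R1—R8 (14): add — endpoints in different components.
Edges rejected before the tree was complete: 2.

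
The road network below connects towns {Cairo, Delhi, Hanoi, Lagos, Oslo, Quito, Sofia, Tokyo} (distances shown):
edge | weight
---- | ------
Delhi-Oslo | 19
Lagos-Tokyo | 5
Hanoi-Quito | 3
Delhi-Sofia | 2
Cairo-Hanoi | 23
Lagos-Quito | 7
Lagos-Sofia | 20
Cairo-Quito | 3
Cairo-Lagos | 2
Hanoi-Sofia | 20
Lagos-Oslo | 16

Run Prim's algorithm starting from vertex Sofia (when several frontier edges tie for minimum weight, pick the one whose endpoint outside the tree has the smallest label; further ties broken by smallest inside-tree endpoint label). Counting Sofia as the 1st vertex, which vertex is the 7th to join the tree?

Prim's algorithm from Sofia:
Step 1: cheapest edge leaving the tree is Delhi-Sofia (2); add Delhi.
Step 2: cheapest edge leaving the tree is Delhi-Oslo (19); add Oslo.
Step 3: cheapest edge leaving the tree is Lagos-Oslo (16); add Lagos.
Step 4: cheapest edge leaving the tree is Cairo-Lagos (2); add Cairo.
Step 5: cheapest edge leaving the tree is Cairo-Quito (3); add Quito.
Step 6: cheapest edge leaving the tree is Hanoi-Quito (3); add Hanoi.
Step 7: cheapest edge leaving the tree is Lagos-Tokyo (5); add Tokyo.
Vertex order: Sofia, Delhi, Oslo, Lagos, Cairo, Quito, Hanoi, Tokyo. The 7th vertex is Hanoi.

Hanoi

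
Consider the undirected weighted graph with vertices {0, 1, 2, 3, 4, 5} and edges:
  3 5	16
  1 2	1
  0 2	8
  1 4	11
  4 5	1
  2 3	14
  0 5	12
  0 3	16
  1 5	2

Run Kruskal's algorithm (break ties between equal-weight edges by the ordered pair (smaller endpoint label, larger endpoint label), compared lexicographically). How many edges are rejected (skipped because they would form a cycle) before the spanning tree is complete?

Kruskal: consider edges lightest-first.
1 2 (1): add — endpoints in different components.
4 5 (1): add — endpoints in different components.
1 5 (2): add — endpoints in different components.
0 2 (8): add — endpoints in different components.
1 4 (11): skip — 1 and 4 already connected.
0 5 (12): skip — 0 and 5 already connected.
2 3 (14): add — endpoints in different components.
Edges rejected before the tree was complete: 2.

2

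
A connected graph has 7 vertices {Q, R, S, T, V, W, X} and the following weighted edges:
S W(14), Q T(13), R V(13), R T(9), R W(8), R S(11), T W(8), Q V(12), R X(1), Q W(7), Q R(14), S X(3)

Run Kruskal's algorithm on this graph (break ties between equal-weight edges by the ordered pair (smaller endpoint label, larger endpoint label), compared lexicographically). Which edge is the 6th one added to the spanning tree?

Kruskal's algorithm — process edges by increasing weight (ties by edge label):
R X (1): add — endpoints in different components.
S X (3): add — endpoints in different components.
Q W (7): add — endpoints in different components.
R W (8): add — endpoints in different components.
T W (8): add — endpoints in different components.
R T (9): skip — R and T already connected.
R S (11): skip — R and S already connected.
Q V (12): add — endpoints in different components.
The 6th edge added is Q V.

Q-V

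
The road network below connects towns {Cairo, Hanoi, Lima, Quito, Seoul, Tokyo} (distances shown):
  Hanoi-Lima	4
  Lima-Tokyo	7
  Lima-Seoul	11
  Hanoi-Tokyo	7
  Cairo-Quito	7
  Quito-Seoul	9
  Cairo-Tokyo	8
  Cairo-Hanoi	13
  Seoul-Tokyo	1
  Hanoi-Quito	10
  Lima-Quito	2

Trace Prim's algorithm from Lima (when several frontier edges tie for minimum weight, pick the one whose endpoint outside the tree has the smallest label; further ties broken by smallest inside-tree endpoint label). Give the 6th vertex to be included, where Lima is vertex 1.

Seoul

Prim's algorithm from Lima:
Step 1: cheapest edge leaving the tree is Lima-Quito (2); add Quito.
Step 2: cheapest edge leaving the tree is Hanoi-Lima (4); add Hanoi.
Step 3: cheapest edge leaving the tree is Cairo-Quito (7); add Cairo.
Step 4: cheapest edge leaving the tree is Hanoi-Tokyo (7); add Tokyo.
Step 5: cheapest edge leaving the tree is Seoul-Tokyo (1); add Seoul.
Vertex order: Lima, Quito, Hanoi, Cairo, Tokyo, Seoul. The 6th vertex is Seoul.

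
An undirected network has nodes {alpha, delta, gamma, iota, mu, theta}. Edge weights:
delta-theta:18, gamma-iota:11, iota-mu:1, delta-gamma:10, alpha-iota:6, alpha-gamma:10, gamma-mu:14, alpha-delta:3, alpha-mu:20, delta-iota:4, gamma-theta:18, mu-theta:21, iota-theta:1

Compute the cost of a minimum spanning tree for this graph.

Kruskal: consider edges lightest-first.
iota-mu (1): add — endpoints in different components.
iota-theta (1): add — endpoints in different components.
alpha-delta (3): add — endpoints in different components.
delta-iota (4): add — endpoints in different components.
alpha-iota (6): skip — alpha and iota already connected.
alpha-gamma (10): add — endpoints in different components.
MST edges: iota-mu, iota-theta, alpha-delta, delta-iota, alpha-gamma; total weight 1+1+3+4+10 = 19.

19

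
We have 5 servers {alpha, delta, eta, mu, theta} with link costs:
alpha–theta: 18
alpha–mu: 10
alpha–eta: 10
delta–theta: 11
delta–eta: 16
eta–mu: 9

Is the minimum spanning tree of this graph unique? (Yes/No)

No

Kruskal: consider edges lightest-first.
eta–mu (9): add. Components now {alpha} {theta} {delta} {eta,mu}
alpha–eta (10): add. Components now {alpha,eta,mu} {theta} {delta}
alpha–mu (10): skip — alpha and mu already connected.
delta–theta (11): add. Components now {alpha,eta,mu} {delta,theta}
delta–eta (16): add. Components now {alpha,delta,eta,mu,theta}
Non-tree edge alpha–mu has weight 10, equal to the heaviest edge on its tree cycle — swapping gives another MST of the same weight. Not unique.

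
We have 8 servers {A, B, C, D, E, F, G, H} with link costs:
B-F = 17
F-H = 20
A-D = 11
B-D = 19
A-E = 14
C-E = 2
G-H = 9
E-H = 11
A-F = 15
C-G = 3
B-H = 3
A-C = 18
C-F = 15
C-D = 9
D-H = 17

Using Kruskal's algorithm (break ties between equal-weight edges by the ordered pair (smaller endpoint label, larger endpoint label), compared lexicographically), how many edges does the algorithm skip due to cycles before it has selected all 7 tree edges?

Kruskal: consider edges lightest-first.
C-E (2): add — endpoints in different components.
B-H (3): add — endpoints in different components.
C-G (3): add — endpoints in different components.
C-D (9): add — endpoints in different components.
G-H (9): add — endpoints in different components.
A-D (11): add — endpoints in different components.
E-H (11): skip — E and H already connected.
A-E (14): skip — A and E already connected.
A-F (15): add — endpoints in different components.
Edges rejected before the tree was complete: 2.

2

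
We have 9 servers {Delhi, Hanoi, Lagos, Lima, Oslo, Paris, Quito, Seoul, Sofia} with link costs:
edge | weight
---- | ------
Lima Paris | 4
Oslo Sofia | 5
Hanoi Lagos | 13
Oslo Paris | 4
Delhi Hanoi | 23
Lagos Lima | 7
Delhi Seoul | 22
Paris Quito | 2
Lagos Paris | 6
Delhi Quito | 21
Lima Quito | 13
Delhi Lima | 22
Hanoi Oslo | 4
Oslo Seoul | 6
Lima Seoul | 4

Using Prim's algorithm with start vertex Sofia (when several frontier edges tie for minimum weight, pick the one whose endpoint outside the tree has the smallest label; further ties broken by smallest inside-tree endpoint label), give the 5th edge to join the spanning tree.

Prim's algorithm from Sofia:
Step 1: cheapest edge leaving the tree is Oslo Sofia (5); add Oslo.
Step 2: cheapest edge leaving the tree is Hanoi Oslo (4); add Hanoi.
Step 3: cheapest edge leaving the tree is Oslo Paris (4); add Paris.
Step 4: cheapest edge leaving the tree is Paris Quito (2); add Quito.
Step 5: cheapest edge leaving the tree is Lima Paris (4); add Lima.
Step 6: cheapest edge leaving the tree is Lima Seoul (4); add Seoul.
Step 7: cheapest edge leaving the tree is Lagos Paris (6); add Lagos.
Step 8: cheapest edge leaving the tree is Delhi Quito (21); add Delhi.
The 5th edge added is Lima Paris.

Lima-Paris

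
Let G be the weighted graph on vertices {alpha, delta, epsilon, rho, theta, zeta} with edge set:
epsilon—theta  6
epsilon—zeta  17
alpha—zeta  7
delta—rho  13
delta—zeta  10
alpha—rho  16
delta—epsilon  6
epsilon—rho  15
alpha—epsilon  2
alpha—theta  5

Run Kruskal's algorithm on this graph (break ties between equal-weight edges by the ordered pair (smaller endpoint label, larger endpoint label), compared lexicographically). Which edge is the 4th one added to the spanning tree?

alpha-zeta

Kruskal's algorithm — process edges by increasing weight (ties by edge label):
alpha—epsilon (2): add. Components now {alpha,epsilon} {delta} {zeta} {theta} {rho}
alpha—theta (5): add. Components now {alpha,epsilon,theta} {delta} {zeta} {rho}
delta—epsilon (6): add. Components now {alpha,delta,epsilon,theta} {zeta} {rho}
epsilon—theta (6): skip — epsilon and theta already connected.
alpha—zeta (7): add. Components now {alpha,delta,epsilon,theta,zeta} {rho}
delta—zeta (10): skip — delta and zeta already connected.
delta—rho (13): add. Components now {alpha,delta,epsilon,rho,theta,zeta}
The 4th edge added is alpha—zeta.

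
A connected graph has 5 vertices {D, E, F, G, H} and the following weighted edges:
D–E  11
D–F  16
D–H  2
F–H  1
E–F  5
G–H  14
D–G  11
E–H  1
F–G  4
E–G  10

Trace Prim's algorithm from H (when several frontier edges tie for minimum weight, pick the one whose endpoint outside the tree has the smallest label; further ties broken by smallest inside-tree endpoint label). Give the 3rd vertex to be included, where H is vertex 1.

Grow the tree from H using Prim:
Step 1: cheapest edge leaving the tree is E–H (1); add E.
Step 2: cheapest edge leaving the tree is F–H (1); add F.
Step 3: cheapest edge leaving the tree is D–H (2); add D.
Step 4: cheapest edge leaving the tree is F–G (4); add G.
Vertex order: H, E, F, D, G. The 3rd vertex is F.

F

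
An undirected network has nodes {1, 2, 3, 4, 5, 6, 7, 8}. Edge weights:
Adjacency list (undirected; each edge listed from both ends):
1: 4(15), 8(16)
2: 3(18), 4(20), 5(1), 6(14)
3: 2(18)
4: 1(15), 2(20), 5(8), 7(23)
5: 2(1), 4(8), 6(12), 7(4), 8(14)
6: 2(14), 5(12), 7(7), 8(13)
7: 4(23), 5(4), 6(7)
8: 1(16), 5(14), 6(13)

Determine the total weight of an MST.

Grow the tree from 3 using Prim:
Step 1: cheapest edge leaving the tree is 2-3 (18); add 2.
Step 2: cheapest edge leaving the tree is 2-5 (1); add 5.
Step 3: cheapest edge leaving the tree is 5-7 (4); add 7.
Step 4: cheapest edge leaving the tree is 6-7 (7); add 6.
Step 5: cheapest edge leaving the tree is 4-5 (8); add 4.
Step 6: cheapest edge leaving the tree is 6-8 (13); add 8.
Step 7: cheapest edge leaving the tree is 1-4 (15); add 1.
MST edges: 2-3, 2-5, 5-7, 6-7, 4-5, 6-8, 1-4; total weight 18+1+4+7+8+13+15 = 66.

66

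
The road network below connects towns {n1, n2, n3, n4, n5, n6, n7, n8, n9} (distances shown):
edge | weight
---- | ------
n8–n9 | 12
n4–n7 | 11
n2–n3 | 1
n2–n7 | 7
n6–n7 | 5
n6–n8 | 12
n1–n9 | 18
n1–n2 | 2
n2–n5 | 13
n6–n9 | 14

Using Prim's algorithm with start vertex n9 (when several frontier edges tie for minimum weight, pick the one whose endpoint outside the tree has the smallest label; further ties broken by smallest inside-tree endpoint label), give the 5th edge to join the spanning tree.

n2-n3

Prim's algorithm from n9:
Step 1: cheapest edge leaving the tree is n8–n9 (12); add n8.
Step 2: cheapest edge leaving the tree is n6–n8 (12); add n6.
Step 3: cheapest edge leaving the tree is n6–n7 (5); add n7.
Step 4: cheapest edge leaving the tree is n2–n7 (7); add n2.
Step 5: cheapest edge leaving the tree is n2–n3 (1); add n3.
Step 6: cheapest edge leaving the tree is n1–n2 (2); add n1.
Step 7: cheapest edge leaving the tree is n4–n7 (11); add n4.
Step 8: cheapest edge leaving the tree is n2–n5 (13); add n5.
The 5th edge added is n2–n3.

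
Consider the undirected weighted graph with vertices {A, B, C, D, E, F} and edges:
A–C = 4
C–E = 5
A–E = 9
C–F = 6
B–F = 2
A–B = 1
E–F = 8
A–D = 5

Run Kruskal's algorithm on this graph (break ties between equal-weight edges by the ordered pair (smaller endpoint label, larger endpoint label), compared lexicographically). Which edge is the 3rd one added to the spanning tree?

Sort edges by weight, then run Kruskal:
A–B (1): add. Components now {A,B} {C} {D} {E} {F}
B–F (2): add. Components now {A,B,F} {C} {D} {E}
A–C (4): add. Components now {A,B,C,F} {D} {E}
A–D (5): add. Components now {A,B,C,D,F} {E}
C–E (5): add. Components now {A,B,C,D,E,F}
The 3rd edge added is A–C.

A-C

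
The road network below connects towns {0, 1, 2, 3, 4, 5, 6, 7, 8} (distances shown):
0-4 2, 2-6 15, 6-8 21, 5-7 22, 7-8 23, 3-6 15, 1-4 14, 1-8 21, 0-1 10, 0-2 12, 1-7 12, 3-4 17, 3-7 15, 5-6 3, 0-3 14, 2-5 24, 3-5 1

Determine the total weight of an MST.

75

Prim's algorithm from 5:
Step 1: cheapest edge leaving the tree is 3-5 (1); add 3.
Step 2: cheapest edge leaving the tree is 5-6 (3); add 6.
Step 3: cheapest edge leaving the tree is 0-3 (14); add 0.
Step 4: cheapest edge leaving the tree is 0-4 (2); add 4.
Step 5: cheapest edge leaving the tree is 0-1 (10); add 1.
Step 6: cheapest edge leaving the tree is 0-2 (12); add 2.
Step 7: cheapest edge leaving the tree is 1-7 (12); add 7.
Step 8: cheapest edge leaving the tree is 1-8 (21); add 8.
MST edges: 3-5, 5-6, 0-3, 0-4, 0-1, 0-2, 1-7, 1-8; total weight 1+3+14+2+10+12+12+21 = 75.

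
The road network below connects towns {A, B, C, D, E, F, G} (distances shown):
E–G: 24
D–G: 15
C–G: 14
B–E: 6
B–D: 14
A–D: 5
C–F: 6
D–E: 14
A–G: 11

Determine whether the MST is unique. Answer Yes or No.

Kruskal: consider edges lightest-first.
A–D (5): add — endpoints in different components.
B–E (6): add — endpoints in different components.
C–F (6): add — endpoints in different components.
A–G (11): add — endpoints in different components.
B–D (14): add — endpoints in different components.
C–G (14): add — endpoints in different components.
Non-tree edge D–E has weight 14, equal to the heaviest edge on its tree cycle — swapping gives another MST of the same weight. Not unique.

No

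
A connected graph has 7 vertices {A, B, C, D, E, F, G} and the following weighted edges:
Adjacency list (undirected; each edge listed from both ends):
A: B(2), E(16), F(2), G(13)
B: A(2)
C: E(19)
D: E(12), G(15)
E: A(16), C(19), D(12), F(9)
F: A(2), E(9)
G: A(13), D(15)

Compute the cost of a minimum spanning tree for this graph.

57

Grow the tree from B using Prim:
Step 1: frontier [A—B 2] → take A—B (2); add A.
Step 2: frontier [A—F 2, A—G 13, A—E 16] → take A—F (2); add F.
Step 3: frontier [A—G 13, A—E 16, E—F 9] → take E—F (9); add E.
Step 4: frontier [A—G 13, D—E 12, C—E 19] → take D—E (12); add D.
Step 5: frontier [A—G 13, D—G 15, C—E 19] → take A—G (13); add G.
Step 6: frontier [C—E 19] → take C—E (19); add C.
MST edges: A—B, A—F, E—F, D—E, A—G, C—E; total weight 2+2+9+12+13+19 = 57.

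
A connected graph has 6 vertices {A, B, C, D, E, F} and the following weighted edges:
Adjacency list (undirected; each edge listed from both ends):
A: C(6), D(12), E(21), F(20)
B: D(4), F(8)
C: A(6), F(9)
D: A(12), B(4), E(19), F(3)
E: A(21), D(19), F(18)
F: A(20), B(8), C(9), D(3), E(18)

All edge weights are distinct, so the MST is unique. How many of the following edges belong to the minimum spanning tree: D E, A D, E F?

Sort edges by weight, then run Kruskal:
D F (3): add — endpoints in different components.
B D (4): add — endpoints in different components.
A C (6): add — endpoints in different components.
B F (8): skip — B and F already connected.
C F (9): add — endpoints in different components.
A D (12): skip — A and D already connected.
E F (18): add — endpoints in different components.
MST edge set: {D F, B D, A C, C F, E F}.
Of the listed edges, {E F} are in the MST → 1.

1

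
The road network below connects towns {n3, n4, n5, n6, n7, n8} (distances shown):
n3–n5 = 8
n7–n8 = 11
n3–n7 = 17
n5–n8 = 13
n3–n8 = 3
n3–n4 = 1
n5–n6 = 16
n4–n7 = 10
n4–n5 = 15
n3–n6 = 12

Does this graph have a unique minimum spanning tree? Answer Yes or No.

Yes

Kruskal: consider edges lightest-first.
n3–n4 (1): add. Components now {n3,n4} {n7} {n5} {n6} {n8}
n3–n8 (3): add. Components now {n3,n4,n8} {n7} {n5} {n6}
n3–n5 (8): add. Components now {n3,n4,n5,n8} {n7} {n6}
n4–n7 (10): add. Components now {n3,n4,n5,n7,n8} {n6}
n7–n8 (11): skip — n7 and n8 already connected.
n3–n6 (12): add. Components now {n3,n4,n5,n6,n7,n8}
Every non-tree edge has weight strictly greater than the heaviest edge on the tree path between its endpoints, so the MST is unique.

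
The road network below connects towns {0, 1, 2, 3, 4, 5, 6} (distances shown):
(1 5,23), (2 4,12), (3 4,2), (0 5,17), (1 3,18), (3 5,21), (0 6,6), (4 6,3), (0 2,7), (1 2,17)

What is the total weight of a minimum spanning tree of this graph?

Prim, starting at 0.
Step 1: frontier [0 6 6, 0 2 7, 0 5 17] → take 0 6 (6); add 6.
Step 2: frontier [0 2 7, 0 5 17, 4 6 3] → take 4 6 (3); add 4.
Step 3: frontier [0 2 7, 0 5 17, 3 4 2, 2 4 12] → take 3 4 (2); add 3.
Step 4: frontier [0 2 7, 0 5 17, 1 3 18, 3 5 21, 2 4 12] → take 0 2 (7); add 2.
Step 5: frontier [0 5 17, 1 2 17, 1 3 18, 3 5 21] → take 1 2 (17); add 1.
Step 6: frontier [0 5 17, 1 5 23, 3 5 21] → take 0 5 (17); add 5.
MST edges: 0 6, 4 6, 3 4, 0 2, 1 2, 0 5; total weight 6+3+2+7+17+17 = 52.

52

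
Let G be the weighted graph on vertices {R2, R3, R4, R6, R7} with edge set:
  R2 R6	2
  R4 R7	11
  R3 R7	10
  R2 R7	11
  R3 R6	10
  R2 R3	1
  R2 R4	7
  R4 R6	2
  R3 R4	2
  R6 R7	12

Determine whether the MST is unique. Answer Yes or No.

No

Sort edges by weight, then run Kruskal:
R2 R3 (1): add — endpoints in different components.
R2 R6 (2): add — endpoints in different components.
R3 R4 (2): add — endpoints in different components.
R4 R6 (2): skip — R4 and R6 already connected.
R2 R4 (7): skip — R4 and R2 already connected.
R3 R6 (10): skip — R3 and R6 already connected.
R3 R7 (10): add — endpoints in different components.
Non-tree edge R4 R6 has weight 2, equal to the heaviest edge on its tree cycle — swapping gives another MST of the same weight. Not unique.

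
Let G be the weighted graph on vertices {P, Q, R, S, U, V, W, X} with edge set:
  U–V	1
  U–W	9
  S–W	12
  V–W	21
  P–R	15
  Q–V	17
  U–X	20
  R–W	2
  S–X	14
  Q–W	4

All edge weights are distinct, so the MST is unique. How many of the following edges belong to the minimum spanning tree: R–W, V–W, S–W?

2

Kruskal's algorithm — process edges by increasing weight (ties by edge label):
U–V (1): add — endpoints in different components.
R–W (2): add — endpoints in different components.
Q–W (4): add — endpoints in different components.
U–W (9): add — endpoints in different components.
S–W (12): add — endpoints in different components.
S–X (14): add — endpoints in different components.
P–R (15): add — endpoints in different components.
MST edge set: {U–V, R–W, Q–W, U–W, S–W, S–X, P–R}.
Of the listed edges, {R–W, S–W} are in the MST → 2.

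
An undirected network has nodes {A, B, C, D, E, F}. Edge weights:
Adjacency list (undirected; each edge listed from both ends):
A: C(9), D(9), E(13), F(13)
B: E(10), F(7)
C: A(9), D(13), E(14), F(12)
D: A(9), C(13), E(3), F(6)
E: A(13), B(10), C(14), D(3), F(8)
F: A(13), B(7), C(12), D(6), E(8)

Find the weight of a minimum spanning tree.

Prim, starting at A.
Step 1: frontier [A—C 9, A—D 9, A—E 13, A—F 13] → take A—C (9); add C.
Step 2: frontier [A—D 9, A—E 13, A—F 13, C—F 12, C—D 13, C—E 14] → take A—D (9); add D.
Step 3: frontier [A—E 13, A—F 13, C—F 12, C—E 14, D—E 3, D—F 6] → take D—E (3); add E.
Step 4: frontier [A—F 13, C—F 12, D—F 6, E—F 8, B—E 10] → take D—F (6); add F.
Step 5: frontier [B—E 10, B—F 7] → take B—F (7); add B.
MST edges: A—C, A—D, D—E, D—F, B—F; total weight 9+9+3+6+7 = 34.

34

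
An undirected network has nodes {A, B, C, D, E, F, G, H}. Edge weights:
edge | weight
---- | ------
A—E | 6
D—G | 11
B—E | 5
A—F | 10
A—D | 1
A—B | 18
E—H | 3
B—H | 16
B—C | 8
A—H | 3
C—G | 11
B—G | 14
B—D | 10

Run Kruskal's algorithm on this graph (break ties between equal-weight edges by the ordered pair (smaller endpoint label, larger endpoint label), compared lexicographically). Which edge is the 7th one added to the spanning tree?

C-G

Kruskal: consider edges lightest-first.
A—D (1): add — endpoints in different components.
A—H (3): add — endpoints in different components.
E—H (3): add — endpoints in different components.
B—E (5): add — endpoints in different components.
A—E (6): skip — A and E already connected.
B—C (8): add — endpoints in different components.
A—F (10): add — endpoints in different components.
B—D (10): skip — B and D already connected.
C—G (11): add — endpoints in different components.
The 7th edge added is C—G.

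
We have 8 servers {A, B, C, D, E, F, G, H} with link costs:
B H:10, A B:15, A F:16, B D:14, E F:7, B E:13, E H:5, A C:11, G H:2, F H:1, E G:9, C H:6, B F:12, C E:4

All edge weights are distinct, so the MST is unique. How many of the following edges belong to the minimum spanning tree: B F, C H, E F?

Kruskal: consider edges lightest-first.
F H (1): add — endpoints in different components.
G H (2): add — endpoints in different components.
C E (4): add — endpoints in different components.
E H (5): add — endpoints in different components.
C H (6): skip — C and H already connected.
E F (7): skip — E and F already connected.
E G (9): skip — E and G already connected.
B H (10): add — endpoints in different components.
A C (11): add — endpoints in different components.
B F (12): skip — B and F already connected.
B E (13): skip — B and E already connected.
B D (14): add — endpoints in different components.
MST edge set: {F H, G H, C E, E H, B H, A C, B D}.
Of the listed edges, {} are in the MST → 0.

0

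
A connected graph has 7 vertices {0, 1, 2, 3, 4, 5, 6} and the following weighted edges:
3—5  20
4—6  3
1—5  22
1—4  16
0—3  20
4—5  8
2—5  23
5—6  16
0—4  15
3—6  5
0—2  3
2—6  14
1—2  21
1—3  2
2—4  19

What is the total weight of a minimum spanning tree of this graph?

Grow the tree from 4 using Prim:
Step 1: cheapest edge leaving the tree is 4—6 (3); add 6.
Step 2: cheapest edge leaving the tree is 3—6 (5); add 3.
Step 3: cheapest edge leaving the tree is 1—3 (2); add 1.
Step 4: cheapest edge leaving the tree is 4—5 (8); add 5.
Step 5: cheapest edge leaving the tree is 2—6 (14); add 2.
Step 6: cheapest edge leaving the tree is 0—2 (3); add 0.
MST edges: 4—6, 3—6, 1—3, 4—5, 2—6, 0—2; total weight 3+5+2+8+14+3 = 35.

35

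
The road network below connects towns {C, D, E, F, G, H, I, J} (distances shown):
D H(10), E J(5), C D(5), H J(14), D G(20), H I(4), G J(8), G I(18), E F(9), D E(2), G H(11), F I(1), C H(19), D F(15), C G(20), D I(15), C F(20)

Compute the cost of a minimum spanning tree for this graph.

Prim, starting at J.
Step 1: cheapest edge leaving the tree is E J (5); add E.
Step 2: cheapest edge leaving the tree is D E (2); add D.
Step 3: cheapest edge leaving the tree is C D (5); add C.
Step 4: cheapest edge leaving the tree is G J (8); add G.
Step 5: cheapest edge leaving the tree is E F (9); add F.
Step 6: cheapest edge leaving the tree is F I (1); add I.
Step 7: cheapest edge leaving the tree is H I (4); add H.
MST edges: E J, D E, C D, G J, E F, F I, H I; total weight 5+2+5+8+9+1+4 = 34.

34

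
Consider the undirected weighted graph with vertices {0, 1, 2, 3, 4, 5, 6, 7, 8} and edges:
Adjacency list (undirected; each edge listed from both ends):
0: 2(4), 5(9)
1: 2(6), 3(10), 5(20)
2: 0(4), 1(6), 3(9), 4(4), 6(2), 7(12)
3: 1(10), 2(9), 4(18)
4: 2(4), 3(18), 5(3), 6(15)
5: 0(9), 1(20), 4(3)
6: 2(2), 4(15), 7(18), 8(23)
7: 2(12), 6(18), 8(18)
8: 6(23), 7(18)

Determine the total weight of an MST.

Kruskal's algorithm — process edges by increasing weight (ties by edge label):
2—6 (2): add — endpoints in different components.
4—5 (3): add — endpoints in different components.
0—2 (4): add — endpoints in different components.
2—4 (4): add — endpoints in different components.
1—2 (6): add — endpoints in different components.
0—5 (9): skip — 0 and 5 already connected.
2—3 (9): add — endpoints in different components.
1—3 (10): skip — 1 and 3 already connected.
2—7 (12): add — endpoints in different components.
4—6 (15): skip — 4 and 6 already connected.
3—4 (18): skip — 3 and 4 already connected.
6—7 (18): skip — 6 and 7 already connected.
7—8 (18): add — endpoints in different components.
MST edges: 2—6, 4—5, 0—2, 2—4, 1—2, 2—3, 2—7, 7—8; total weight 2+3+4+4+6+9+12+18 = 58.

58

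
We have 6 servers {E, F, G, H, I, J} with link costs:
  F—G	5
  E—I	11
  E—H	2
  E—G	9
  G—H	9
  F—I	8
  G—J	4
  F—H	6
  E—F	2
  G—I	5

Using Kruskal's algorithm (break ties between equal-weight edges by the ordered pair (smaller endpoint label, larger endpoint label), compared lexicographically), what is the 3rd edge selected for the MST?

Sort edges by weight, then run Kruskal:
E—F (2): add. Components now {E,F} {G} {H} {I} {J}
E—H (2): add. Components now {E,F,H} {G} {I} {J}
G—J (4): add. Components now {E,F,H} {G,J} {I}
F—G (5): add. Components now {E,F,G,H,J} {I}
G—I (5): add. Components now {E,F,G,H,I,J}
The 3rd edge added is G—J.

G-J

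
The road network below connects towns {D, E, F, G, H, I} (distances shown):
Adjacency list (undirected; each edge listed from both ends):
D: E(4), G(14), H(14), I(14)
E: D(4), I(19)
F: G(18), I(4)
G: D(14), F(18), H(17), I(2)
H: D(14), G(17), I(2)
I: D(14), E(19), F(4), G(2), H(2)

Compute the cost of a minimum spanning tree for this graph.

Kruskal's algorithm — process edges by increasing weight (ties by edge label):
G–I (2): add. Components now {D} {E} {F} {G,I} {H}
H–I (2): add. Components now {D} {E} {F} {G,H,I}
D–E (4): add. Components now {D,E} {F} {G,H,I}
F–I (4): add. Components now {D,E} {F,G,H,I}
D–G (14): add. Components now {D,E,F,G,H,I}
MST edges: G–I, H–I, D–E, F–I, D–G; total weight 2+2+4+4+14 = 26.

26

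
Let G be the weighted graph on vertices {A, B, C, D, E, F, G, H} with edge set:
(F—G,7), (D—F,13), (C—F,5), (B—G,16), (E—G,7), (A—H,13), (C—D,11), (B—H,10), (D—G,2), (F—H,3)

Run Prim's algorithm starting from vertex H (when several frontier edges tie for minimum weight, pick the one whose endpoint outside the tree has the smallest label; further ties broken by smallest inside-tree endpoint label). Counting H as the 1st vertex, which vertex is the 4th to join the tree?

G

Grow the tree from H using Prim:
Step 1: cheapest edge leaving the tree is F—H (3); add F.
Step 2: cheapest edge leaving the tree is C—F (5); add C.
Step 3: cheapest edge leaving the tree is F—G (7); add G.
Step 4: cheapest edge leaving the tree is D—G (2); add D.
Step 5: cheapest edge leaving the tree is E—G (7); add E.
Step 6: cheapest edge leaving the tree is B—H (10); add B.
Step 7: cheapest edge leaving the tree is A—H (13); add A.
Vertex order: H, F, C, G, D, E, B, A. The 4th vertex is G.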